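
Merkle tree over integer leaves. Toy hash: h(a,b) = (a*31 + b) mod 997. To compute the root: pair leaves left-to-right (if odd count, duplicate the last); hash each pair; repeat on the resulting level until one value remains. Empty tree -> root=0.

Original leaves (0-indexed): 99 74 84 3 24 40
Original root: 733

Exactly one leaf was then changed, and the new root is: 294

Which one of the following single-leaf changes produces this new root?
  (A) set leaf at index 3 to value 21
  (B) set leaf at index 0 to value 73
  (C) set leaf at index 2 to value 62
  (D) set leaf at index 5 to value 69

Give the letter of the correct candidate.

Answer: A

Derivation:
Original leaves: [99, 74, 84, 3, 24, 40]
Target new root: 294
Try each candidate change and compute the resulting root:
Candidate A: set leaf[3] = 21 -> leaves = [99, 74, 84, 21, 24, 40]
  L0: [99, 74, 84, 21, 24, 40]
  L1: h(99,74)=(99*31+74)%997=152 h(84,21)=(84*31+21)%997=631 h(24,40)=(24*31+40)%997=784 -> [152, 631, 784]
  L2: h(152,631)=(152*31+631)%997=358 h(784,784)=(784*31+784)%997=163 -> [358, 163]
  L3: h(358,163)=(358*31+163)%997=294 -> [294]
  root = 294 == target 294  ** MATCH **
Candidate B: set leaf[0] = 73 -> leaves = [73, 74, 84, 3, 24, 40]
  L0: [73, 74, 84, 3, 24, 40]
  L1: h(73,74)=(73*31+74)%997=343 h(84,3)=(84*31+3)%997=613 h(24,40)=(24*31+40)%997=784 -> [343, 613, 784]
  L2: h(343,613)=(343*31+613)%997=279 h(784,784)=(784*31+784)%997=163 -> [279, 163]
  L3: h(279,163)=(279*31+163)%997=836 -> [836]
  root = 836 != target 294
Candidate C: set leaf[2] = 62 -> leaves = [99, 74, 62, 3, 24, 40]
  L0: [99, 74, 62, 3, 24, 40]
  L1: h(99,74)=(99*31+74)%997=152 h(62,3)=(62*31+3)%997=928 h(24,40)=(24*31+40)%997=784 -> [152, 928, 784]
  L2: h(152,928)=(152*31+928)%997=655 h(784,784)=(784*31+784)%997=163 -> [655, 163]
  L3: h(655,163)=(655*31+163)%997=528 -> [528]
  root = 528 != target 294
Candidate D: set leaf[5] = 69 -> leaves = [99, 74, 84, 3, 24, 69]
  L0: [99, 74, 84, 3, 24, 69]
  L1: h(99,74)=(99*31+74)%997=152 h(84,3)=(84*31+3)%997=613 h(24,69)=(24*31+69)%997=813 -> [152, 613, 813]
  L2: h(152,613)=(152*31+613)%997=340 h(813,813)=(813*31+813)%997=94 -> [340, 94]
  L3: h(340,94)=(340*31+94)%997=664 -> [664]
  root = 664 != target 294
Candidate A produces the target root.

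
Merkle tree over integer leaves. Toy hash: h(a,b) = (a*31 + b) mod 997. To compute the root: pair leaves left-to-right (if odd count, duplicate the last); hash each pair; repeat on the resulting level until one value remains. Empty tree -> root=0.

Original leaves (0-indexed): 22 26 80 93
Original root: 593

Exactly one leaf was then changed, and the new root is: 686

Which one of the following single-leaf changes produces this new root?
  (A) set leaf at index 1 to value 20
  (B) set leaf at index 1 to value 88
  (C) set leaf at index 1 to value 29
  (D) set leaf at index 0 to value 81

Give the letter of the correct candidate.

Answer: C

Derivation:
Original leaves: [22, 26, 80, 93]
Target new root: 686
Try each candidate change and compute the resulting root:
Candidate A: set leaf[1] = 20 -> leaves = [22, 20, 80, 93]
  L0: [22, 20, 80, 93]
  L1: h(22,20)=(22*31+20)%997=702 h(80,93)=(80*31+93)%997=579 -> [702, 579]
  L2: h(702,579)=(702*31+579)%997=407 -> [407]
  root = 407 != target 686
Candidate B: set leaf[1] = 88 -> leaves = [22, 88, 80, 93]
  L0: [22, 88, 80, 93]
  L1: h(22,88)=(22*31+88)%997=770 h(80,93)=(80*31+93)%997=579 -> [770, 579]
  L2: h(770,579)=(770*31+579)%997=521 -> [521]
  root = 521 != target 686
Candidate C: set leaf[1] = 29 -> leaves = [22, 29, 80, 93]
  L0: [22, 29, 80, 93]
  L1: h(22,29)=(22*31+29)%997=711 h(80,93)=(80*31+93)%997=579 -> [711, 579]
  L2: h(711,579)=(711*31+579)%997=686 -> [686]
  root = 686 == target 686  ** MATCH **
Candidate D: set leaf[0] = 81 -> leaves = [81, 26, 80, 93]
  L0: [81, 26, 80, 93]
  L1: h(81,26)=(81*31+26)%997=543 h(80,93)=(80*31+93)%997=579 -> [543, 579]
  L2: h(543,579)=(543*31+579)%997=463 -> [463]
  root = 463 != target 686
Candidate C produces the target root.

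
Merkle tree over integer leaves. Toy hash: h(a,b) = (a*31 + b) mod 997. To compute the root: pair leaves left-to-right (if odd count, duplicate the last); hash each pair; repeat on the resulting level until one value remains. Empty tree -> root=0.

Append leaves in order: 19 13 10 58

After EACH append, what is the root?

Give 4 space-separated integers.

Answer: 19 602 39 87

Derivation:
After append 19 (leaves=[19]):
  L0: [19]
  root=19
After append 13 (leaves=[19, 13]):
  L0: [19, 13]
  L1: h(19,13)=(19*31+13)%997=602 -> [602]
  root=602
After append 10 (leaves=[19, 13, 10]):
  L0: [19, 13, 10]
  L1: h(19,13)=(19*31+13)%997=602 h(10,10)=(10*31+10)%997=320 -> [602, 320]
  L2: h(602,320)=(602*31+320)%997=39 -> [39]
  root=39
After append 58 (leaves=[19, 13, 10, 58]):
  L0: [19, 13, 10, 58]
  L1: h(19,13)=(19*31+13)%997=602 h(10,58)=(10*31+58)%997=368 -> [602, 368]
  L2: h(602,368)=(602*31+368)%997=87 -> [87]
  root=87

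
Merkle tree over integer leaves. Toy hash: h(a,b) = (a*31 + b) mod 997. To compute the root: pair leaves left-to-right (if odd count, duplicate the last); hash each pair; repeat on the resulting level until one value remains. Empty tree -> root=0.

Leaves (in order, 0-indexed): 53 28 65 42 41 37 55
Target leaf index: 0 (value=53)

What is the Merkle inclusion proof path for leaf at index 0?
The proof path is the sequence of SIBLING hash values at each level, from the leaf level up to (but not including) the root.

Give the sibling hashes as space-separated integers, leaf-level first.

Answer: 28 63 434

Derivation:
L0 (leaves): [53, 28, 65, 42, 41, 37, 55], target index=0
L1: h(53,28)=(53*31+28)%997=674 [pair 0] h(65,42)=(65*31+42)%997=63 [pair 1] h(41,37)=(41*31+37)%997=311 [pair 2] h(55,55)=(55*31+55)%997=763 [pair 3] -> [674, 63, 311, 763]
  Sibling for proof at L0: 28
L2: h(674,63)=(674*31+63)%997=20 [pair 0] h(311,763)=(311*31+763)%997=434 [pair 1] -> [20, 434]
  Sibling for proof at L1: 63
L3: h(20,434)=(20*31+434)%997=57 [pair 0] -> [57]
  Sibling for proof at L2: 434
Root: 57
Proof path (sibling hashes from leaf to root): [28, 63, 434]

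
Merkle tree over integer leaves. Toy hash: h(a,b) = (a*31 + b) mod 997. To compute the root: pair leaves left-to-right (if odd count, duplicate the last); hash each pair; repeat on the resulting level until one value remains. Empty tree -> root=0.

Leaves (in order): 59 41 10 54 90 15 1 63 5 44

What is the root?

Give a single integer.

Answer: 683

Derivation:
L0: [59, 41, 10, 54, 90, 15, 1, 63, 5, 44]
L1: h(59,41)=(59*31+41)%997=873 h(10,54)=(10*31+54)%997=364 h(90,15)=(90*31+15)%997=811 h(1,63)=(1*31+63)%997=94 h(5,44)=(5*31+44)%997=199 -> [873, 364, 811, 94, 199]
L2: h(873,364)=(873*31+364)%997=508 h(811,94)=(811*31+94)%997=310 h(199,199)=(199*31+199)%997=386 -> [508, 310, 386]
L3: h(508,310)=(508*31+310)%997=106 h(386,386)=(386*31+386)%997=388 -> [106, 388]
L4: h(106,388)=(106*31+388)%997=683 -> [683]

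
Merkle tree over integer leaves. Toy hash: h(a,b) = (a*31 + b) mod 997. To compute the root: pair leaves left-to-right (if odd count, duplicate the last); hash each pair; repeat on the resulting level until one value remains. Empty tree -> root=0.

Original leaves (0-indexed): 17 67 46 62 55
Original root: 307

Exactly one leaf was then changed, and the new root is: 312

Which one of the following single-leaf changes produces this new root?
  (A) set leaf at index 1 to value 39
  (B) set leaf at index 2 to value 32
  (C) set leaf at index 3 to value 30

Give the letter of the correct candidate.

Original leaves: [17, 67, 46, 62, 55]
Target new root: 312
Try each candidate change and compute the resulting root:
Candidate A: set leaf[1] = 39 -> leaves = [17, 39, 46, 62, 55]
  L0: [17, 39, 46, 62, 55]
  L1: h(17,39)=(17*31+39)%997=566 h(46,62)=(46*31+62)%997=491 h(55,55)=(55*31+55)%997=763 -> [566, 491, 763]
  L2: h(566,491)=(566*31+491)%997=91 h(763,763)=(763*31+763)%997=488 -> [91, 488]
  L3: h(91,488)=(91*31+488)%997=318 -> [318]
  root = 318 != target 312
Candidate B: set leaf[2] = 32 -> leaves = [17, 67, 32, 62, 55]
  L0: [17, 67, 32, 62, 55]
  L1: h(17,67)=(17*31+67)%997=594 h(32,62)=(32*31+62)%997=57 h(55,55)=(55*31+55)%997=763 -> [594, 57, 763]
  L2: h(594,57)=(594*31+57)%997=525 h(763,763)=(763*31+763)%997=488 -> [525, 488]
  L3: h(525,488)=(525*31+488)%997=811 -> [811]
  root = 811 != target 312
Candidate C: set leaf[3] = 30 -> leaves = [17, 67, 46, 30, 55]
  L0: [17, 67, 46, 30, 55]
  L1: h(17,67)=(17*31+67)%997=594 h(46,30)=(46*31+30)%997=459 h(55,55)=(55*31+55)%997=763 -> [594, 459, 763]
  L2: h(594,459)=(594*31+459)%997=927 h(763,763)=(763*31+763)%997=488 -> [927, 488]
  L3: h(927,488)=(927*31+488)%997=312 -> [312]
  root = 312 == target 312  ** MATCH **
Candidate C produces the target root.

Answer: C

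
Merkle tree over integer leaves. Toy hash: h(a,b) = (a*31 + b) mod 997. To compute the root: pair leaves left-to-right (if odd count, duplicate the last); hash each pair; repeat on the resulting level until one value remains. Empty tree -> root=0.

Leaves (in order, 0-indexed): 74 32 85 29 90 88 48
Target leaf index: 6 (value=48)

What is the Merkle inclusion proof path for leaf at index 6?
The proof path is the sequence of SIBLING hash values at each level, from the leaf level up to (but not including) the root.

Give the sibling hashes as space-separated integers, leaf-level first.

L0 (leaves): [74, 32, 85, 29, 90, 88, 48], target index=6
L1: h(74,32)=(74*31+32)%997=332 [pair 0] h(85,29)=(85*31+29)%997=670 [pair 1] h(90,88)=(90*31+88)%997=884 [pair 2] h(48,48)=(48*31+48)%997=539 [pair 3] -> [332, 670, 884, 539]
  Sibling for proof at L0: 48
L2: h(332,670)=(332*31+670)%997=992 [pair 0] h(884,539)=(884*31+539)%997=27 [pair 1] -> [992, 27]
  Sibling for proof at L1: 884
L3: h(992,27)=(992*31+27)%997=869 [pair 0] -> [869]
  Sibling for proof at L2: 992
Root: 869
Proof path (sibling hashes from leaf to root): [48, 884, 992]

Answer: 48 884 992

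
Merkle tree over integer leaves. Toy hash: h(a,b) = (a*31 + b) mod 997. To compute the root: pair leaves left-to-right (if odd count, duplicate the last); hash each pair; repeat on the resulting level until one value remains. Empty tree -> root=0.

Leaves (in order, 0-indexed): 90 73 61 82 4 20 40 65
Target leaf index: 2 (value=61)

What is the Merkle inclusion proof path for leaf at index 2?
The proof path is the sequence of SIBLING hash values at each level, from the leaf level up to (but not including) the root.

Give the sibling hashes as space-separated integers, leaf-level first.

L0 (leaves): [90, 73, 61, 82, 4, 20, 40, 65], target index=2
L1: h(90,73)=(90*31+73)%997=869 [pair 0] h(61,82)=(61*31+82)%997=976 [pair 1] h(4,20)=(4*31+20)%997=144 [pair 2] h(40,65)=(40*31+65)%997=308 [pair 3] -> [869, 976, 144, 308]
  Sibling for proof at L0: 82
L2: h(869,976)=(869*31+976)%997=996 [pair 0] h(144,308)=(144*31+308)%997=784 [pair 1] -> [996, 784]
  Sibling for proof at L1: 869
L3: h(996,784)=(996*31+784)%997=753 [pair 0] -> [753]
  Sibling for proof at L2: 784
Root: 753
Proof path (sibling hashes from leaf to root): [82, 869, 784]

Answer: 82 869 784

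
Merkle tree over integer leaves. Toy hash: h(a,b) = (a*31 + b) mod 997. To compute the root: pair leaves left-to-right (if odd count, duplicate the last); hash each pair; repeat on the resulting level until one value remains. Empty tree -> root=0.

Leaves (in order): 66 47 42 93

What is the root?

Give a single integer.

Answer: 476

Derivation:
L0: [66, 47, 42, 93]
L1: h(66,47)=(66*31+47)%997=99 h(42,93)=(42*31+93)%997=398 -> [99, 398]
L2: h(99,398)=(99*31+398)%997=476 -> [476]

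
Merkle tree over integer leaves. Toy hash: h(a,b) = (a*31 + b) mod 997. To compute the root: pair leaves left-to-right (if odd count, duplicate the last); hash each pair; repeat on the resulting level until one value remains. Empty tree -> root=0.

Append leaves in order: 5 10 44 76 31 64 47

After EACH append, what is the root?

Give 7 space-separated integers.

Answer: 5 165 541 573 654 713 195

Derivation:
After append 5 (leaves=[5]):
  L0: [5]
  root=5
After append 10 (leaves=[5, 10]):
  L0: [5, 10]
  L1: h(5,10)=(5*31+10)%997=165 -> [165]
  root=165
After append 44 (leaves=[5, 10, 44]):
  L0: [5, 10, 44]
  L1: h(5,10)=(5*31+10)%997=165 h(44,44)=(44*31+44)%997=411 -> [165, 411]
  L2: h(165,411)=(165*31+411)%997=541 -> [541]
  root=541
After append 76 (leaves=[5, 10, 44, 76]):
  L0: [5, 10, 44, 76]
  L1: h(5,10)=(5*31+10)%997=165 h(44,76)=(44*31+76)%997=443 -> [165, 443]
  L2: h(165,443)=(165*31+443)%997=573 -> [573]
  root=573
After append 31 (leaves=[5, 10, 44, 76, 31]):
  L0: [5, 10, 44, 76, 31]
  L1: h(5,10)=(5*31+10)%997=165 h(44,76)=(44*31+76)%997=443 h(31,31)=(31*31+31)%997=992 -> [165, 443, 992]
  L2: h(165,443)=(165*31+443)%997=573 h(992,992)=(992*31+992)%997=837 -> [573, 837]
  L3: h(573,837)=(573*31+837)%997=654 -> [654]
  root=654
After append 64 (leaves=[5, 10, 44, 76, 31, 64]):
  L0: [5, 10, 44, 76, 31, 64]
  L1: h(5,10)=(5*31+10)%997=165 h(44,76)=(44*31+76)%997=443 h(31,64)=(31*31+64)%997=28 -> [165, 443, 28]
  L2: h(165,443)=(165*31+443)%997=573 h(28,28)=(28*31+28)%997=896 -> [573, 896]
  L3: h(573,896)=(573*31+896)%997=713 -> [713]
  root=713
After append 47 (leaves=[5, 10, 44, 76, 31, 64, 47]):
  L0: [5, 10, 44, 76, 31, 64, 47]
  L1: h(5,10)=(5*31+10)%997=165 h(44,76)=(44*31+76)%997=443 h(31,64)=(31*31+64)%997=28 h(47,47)=(47*31+47)%997=507 -> [165, 443, 28, 507]
  L2: h(165,443)=(165*31+443)%997=573 h(28,507)=(28*31+507)%997=378 -> [573, 378]
  L3: h(573,378)=(573*31+378)%997=195 -> [195]
  root=195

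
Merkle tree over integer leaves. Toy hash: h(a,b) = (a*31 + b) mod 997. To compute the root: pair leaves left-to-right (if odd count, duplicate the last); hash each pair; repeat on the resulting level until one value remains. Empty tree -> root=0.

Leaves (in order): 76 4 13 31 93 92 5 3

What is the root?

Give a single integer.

Answer: 937

Derivation:
L0: [76, 4, 13, 31, 93, 92, 5, 3]
L1: h(76,4)=(76*31+4)%997=366 h(13,31)=(13*31+31)%997=434 h(93,92)=(93*31+92)%997=981 h(5,3)=(5*31+3)%997=158 -> [366, 434, 981, 158]
L2: h(366,434)=(366*31+434)%997=813 h(981,158)=(981*31+158)%997=659 -> [813, 659]
L3: h(813,659)=(813*31+659)%997=937 -> [937]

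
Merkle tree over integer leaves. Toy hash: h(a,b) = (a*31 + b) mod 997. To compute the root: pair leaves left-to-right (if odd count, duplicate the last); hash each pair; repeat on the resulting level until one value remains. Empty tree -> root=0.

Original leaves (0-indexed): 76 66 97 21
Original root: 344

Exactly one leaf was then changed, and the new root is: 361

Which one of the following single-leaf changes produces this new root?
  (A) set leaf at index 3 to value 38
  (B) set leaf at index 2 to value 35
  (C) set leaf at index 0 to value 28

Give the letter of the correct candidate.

Answer: A

Derivation:
Original leaves: [76, 66, 97, 21]
Target new root: 361
Try each candidate change and compute the resulting root:
Candidate A: set leaf[3] = 38 -> leaves = [76, 66, 97, 38]
  L0: [76, 66, 97, 38]
  L1: h(76,66)=(76*31+66)%997=428 h(97,38)=(97*31+38)%997=54 -> [428, 54]
  L2: h(428,54)=(428*31+54)%997=361 -> [361]
  root = 361 == target 361  ** MATCH **
Candidate B: set leaf[2] = 35 -> leaves = [76, 66, 35, 21]
  L0: [76, 66, 35, 21]
  L1: h(76,66)=(76*31+66)%997=428 h(35,21)=(35*31+21)%997=109 -> [428, 109]
  L2: h(428,109)=(428*31+109)%997=416 -> [416]
  root = 416 != target 361
Candidate C: set leaf[0] = 28 -> leaves = [28, 66, 97, 21]
  L0: [28, 66, 97, 21]
  L1: h(28,66)=(28*31+66)%997=934 h(97,21)=(97*31+21)%997=37 -> [934, 37]
  L2: h(934,37)=(934*31+37)%997=78 -> [78]
  root = 78 != target 361
Candidate A produces the target root.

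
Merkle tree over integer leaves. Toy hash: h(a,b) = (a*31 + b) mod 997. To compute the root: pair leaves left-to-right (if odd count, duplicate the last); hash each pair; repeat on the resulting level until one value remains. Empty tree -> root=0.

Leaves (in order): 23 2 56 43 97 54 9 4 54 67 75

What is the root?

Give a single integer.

L0: [23, 2, 56, 43, 97, 54, 9, 4, 54, 67, 75]
L1: h(23,2)=(23*31+2)%997=715 h(56,43)=(56*31+43)%997=782 h(97,54)=(97*31+54)%997=70 h(9,4)=(9*31+4)%997=283 h(54,67)=(54*31+67)%997=744 h(75,75)=(75*31+75)%997=406 -> [715, 782, 70, 283, 744, 406]
L2: h(715,782)=(715*31+782)%997=16 h(70,283)=(70*31+283)%997=459 h(744,406)=(744*31+406)%997=539 -> [16, 459, 539]
L3: h(16,459)=(16*31+459)%997=955 h(539,539)=(539*31+539)%997=299 -> [955, 299]
L4: h(955,299)=(955*31+299)%997=991 -> [991]

Answer: 991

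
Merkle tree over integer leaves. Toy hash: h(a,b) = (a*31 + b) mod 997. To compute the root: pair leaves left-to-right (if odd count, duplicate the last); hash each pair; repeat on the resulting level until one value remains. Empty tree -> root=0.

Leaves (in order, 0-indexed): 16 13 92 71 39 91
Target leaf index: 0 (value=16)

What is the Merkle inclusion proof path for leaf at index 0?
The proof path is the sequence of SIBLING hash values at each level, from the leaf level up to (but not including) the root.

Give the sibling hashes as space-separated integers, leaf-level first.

Answer: 13 929 723

Derivation:
L0 (leaves): [16, 13, 92, 71, 39, 91], target index=0
L1: h(16,13)=(16*31+13)%997=509 [pair 0] h(92,71)=(92*31+71)%997=929 [pair 1] h(39,91)=(39*31+91)%997=303 [pair 2] -> [509, 929, 303]
  Sibling for proof at L0: 13
L2: h(509,929)=(509*31+929)%997=756 [pair 0] h(303,303)=(303*31+303)%997=723 [pair 1] -> [756, 723]
  Sibling for proof at L1: 929
L3: h(756,723)=(756*31+723)%997=231 [pair 0] -> [231]
  Sibling for proof at L2: 723
Root: 231
Proof path (sibling hashes from leaf to root): [13, 929, 723]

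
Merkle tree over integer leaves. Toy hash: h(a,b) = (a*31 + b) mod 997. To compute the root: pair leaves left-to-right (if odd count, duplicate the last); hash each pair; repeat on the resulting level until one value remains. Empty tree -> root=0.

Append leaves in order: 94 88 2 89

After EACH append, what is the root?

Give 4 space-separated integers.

After append 94 (leaves=[94]):
  L0: [94]
  root=94
After append 88 (leaves=[94, 88]):
  L0: [94, 88]
  L1: h(94,88)=(94*31+88)%997=11 -> [11]
  root=11
After append 2 (leaves=[94, 88, 2]):
  L0: [94, 88, 2]
  L1: h(94,88)=(94*31+88)%997=11 h(2,2)=(2*31+2)%997=64 -> [11, 64]
  L2: h(11,64)=(11*31+64)%997=405 -> [405]
  root=405
After append 89 (leaves=[94, 88, 2, 89]):
  L0: [94, 88, 2, 89]
  L1: h(94,88)=(94*31+88)%997=11 h(2,89)=(2*31+89)%997=151 -> [11, 151]
  L2: h(11,151)=(11*31+151)%997=492 -> [492]
  root=492

Answer: 94 11 405 492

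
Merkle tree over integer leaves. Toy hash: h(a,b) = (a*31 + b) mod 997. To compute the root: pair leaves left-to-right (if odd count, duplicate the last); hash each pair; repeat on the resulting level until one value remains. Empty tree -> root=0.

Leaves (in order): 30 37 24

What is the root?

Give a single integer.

L0: [30, 37, 24]
L1: h(30,37)=(30*31+37)%997=967 h(24,24)=(24*31+24)%997=768 -> [967, 768]
L2: h(967,768)=(967*31+768)%997=835 -> [835]

Answer: 835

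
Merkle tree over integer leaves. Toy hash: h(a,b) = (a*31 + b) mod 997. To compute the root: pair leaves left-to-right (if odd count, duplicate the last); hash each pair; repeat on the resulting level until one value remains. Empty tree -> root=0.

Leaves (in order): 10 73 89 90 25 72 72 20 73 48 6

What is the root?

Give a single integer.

Answer: 423

Derivation:
L0: [10, 73, 89, 90, 25, 72, 72, 20, 73, 48, 6]
L1: h(10,73)=(10*31+73)%997=383 h(89,90)=(89*31+90)%997=855 h(25,72)=(25*31+72)%997=847 h(72,20)=(72*31+20)%997=258 h(73,48)=(73*31+48)%997=317 h(6,6)=(6*31+6)%997=192 -> [383, 855, 847, 258, 317, 192]
L2: h(383,855)=(383*31+855)%997=764 h(847,258)=(847*31+258)%997=593 h(317,192)=(317*31+192)%997=49 -> [764, 593, 49]
L3: h(764,593)=(764*31+593)%997=349 h(49,49)=(49*31+49)%997=571 -> [349, 571]
L4: h(349,571)=(349*31+571)%997=423 -> [423]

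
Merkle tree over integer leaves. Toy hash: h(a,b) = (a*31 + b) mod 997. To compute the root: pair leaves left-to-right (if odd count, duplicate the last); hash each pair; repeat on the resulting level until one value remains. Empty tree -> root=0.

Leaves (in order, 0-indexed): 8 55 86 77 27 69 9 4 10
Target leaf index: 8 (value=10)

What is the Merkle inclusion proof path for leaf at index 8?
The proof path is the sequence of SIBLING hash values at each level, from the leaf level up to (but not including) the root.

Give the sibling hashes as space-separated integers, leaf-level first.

Answer: 10 320 270 800

Derivation:
L0 (leaves): [8, 55, 86, 77, 27, 69, 9, 4, 10], target index=8
L1: h(8,55)=(8*31+55)%997=303 [pair 0] h(86,77)=(86*31+77)%997=749 [pair 1] h(27,69)=(27*31+69)%997=906 [pair 2] h(9,4)=(9*31+4)%997=283 [pair 3] h(10,10)=(10*31+10)%997=320 [pair 4] -> [303, 749, 906, 283, 320]
  Sibling for proof at L0: 10
L2: h(303,749)=(303*31+749)%997=172 [pair 0] h(906,283)=(906*31+283)%997=453 [pair 1] h(320,320)=(320*31+320)%997=270 [pair 2] -> [172, 453, 270]
  Sibling for proof at L1: 320
L3: h(172,453)=(172*31+453)%997=800 [pair 0] h(270,270)=(270*31+270)%997=664 [pair 1] -> [800, 664]
  Sibling for proof at L2: 270
L4: h(800,664)=(800*31+664)%997=539 [pair 0] -> [539]
  Sibling for proof at L3: 800
Root: 539
Proof path (sibling hashes from leaf to root): [10, 320, 270, 800]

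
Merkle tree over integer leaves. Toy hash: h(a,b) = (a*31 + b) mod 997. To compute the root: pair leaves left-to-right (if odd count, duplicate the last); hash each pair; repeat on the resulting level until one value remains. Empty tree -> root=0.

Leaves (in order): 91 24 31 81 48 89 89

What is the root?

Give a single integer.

L0: [91, 24, 31, 81, 48, 89, 89]
L1: h(91,24)=(91*31+24)%997=851 h(31,81)=(31*31+81)%997=45 h(48,89)=(48*31+89)%997=580 h(89,89)=(89*31+89)%997=854 -> [851, 45, 580, 854]
L2: h(851,45)=(851*31+45)%997=504 h(580,854)=(580*31+854)%997=888 -> [504, 888]
L3: h(504,888)=(504*31+888)%997=560 -> [560]

Answer: 560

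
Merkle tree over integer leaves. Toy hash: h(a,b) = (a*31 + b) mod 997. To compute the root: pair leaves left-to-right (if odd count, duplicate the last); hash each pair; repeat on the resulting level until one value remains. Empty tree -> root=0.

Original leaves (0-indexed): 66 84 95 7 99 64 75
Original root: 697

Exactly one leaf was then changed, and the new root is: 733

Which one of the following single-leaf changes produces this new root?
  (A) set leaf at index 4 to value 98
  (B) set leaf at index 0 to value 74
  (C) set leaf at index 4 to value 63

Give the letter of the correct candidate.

Answer: A

Derivation:
Original leaves: [66, 84, 95, 7, 99, 64, 75]
Target new root: 733
Try each candidate change and compute the resulting root:
Candidate A: set leaf[4] = 98 -> leaves = [66, 84, 95, 7, 98, 64, 75]
  L0: [66, 84, 95, 7, 98, 64, 75]
  L1: h(66,84)=(66*31+84)%997=136 h(95,7)=(95*31+7)%997=958 h(98,64)=(98*31+64)%997=111 h(75,75)=(75*31+75)%997=406 -> [136, 958, 111, 406]
  L2: h(136,958)=(136*31+958)%997=189 h(111,406)=(111*31+406)%997=856 -> [189, 856]
  L3: h(189,856)=(189*31+856)%997=733 -> [733]
  root = 733 == target 733  ** MATCH **
Candidate B: set leaf[0] = 74 -> leaves = [74, 84, 95, 7, 99, 64, 75]
  L0: [74, 84, 95, 7, 99, 64, 75]
  L1: h(74,84)=(74*31+84)%997=384 h(95,7)=(95*31+7)%997=958 h(99,64)=(99*31+64)%997=142 h(75,75)=(75*31+75)%997=406 -> [384, 958, 142, 406]
  L2: h(384,958)=(384*31+958)%997=898 h(142,406)=(142*31+406)%997=820 -> [898, 820]
  L3: h(898,820)=(898*31+820)%997=742 -> [742]
  root = 742 != target 733
Candidate C: set leaf[4] = 63 -> leaves = [66, 84, 95, 7, 63, 64, 75]
  L0: [66, 84, 95, 7, 63, 64, 75]
  L1: h(66,84)=(66*31+84)%997=136 h(95,7)=(95*31+7)%997=958 h(63,64)=(63*31+64)%997=23 h(75,75)=(75*31+75)%997=406 -> [136, 958, 23, 406]
  L2: h(136,958)=(136*31+958)%997=189 h(23,406)=(23*31+406)%997=122 -> [189, 122]
  L3: h(189,122)=(189*31+122)%997=996 -> [996]
  root = 996 != target 733
Candidate A produces the target root.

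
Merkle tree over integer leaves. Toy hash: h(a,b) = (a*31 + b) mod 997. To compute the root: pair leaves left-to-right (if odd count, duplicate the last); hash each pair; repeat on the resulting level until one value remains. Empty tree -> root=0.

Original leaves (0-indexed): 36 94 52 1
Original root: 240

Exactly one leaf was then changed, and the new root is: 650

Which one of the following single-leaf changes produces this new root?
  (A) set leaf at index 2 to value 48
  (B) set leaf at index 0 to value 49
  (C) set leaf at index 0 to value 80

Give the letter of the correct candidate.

Answer: C

Derivation:
Original leaves: [36, 94, 52, 1]
Target new root: 650
Try each candidate change and compute the resulting root:
Candidate A: set leaf[2] = 48 -> leaves = [36, 94, 48, 1]
  L0: [36, 94, 48, 1]
  L1: h(36,94)=(36*31+94)%997=213 h(48,1)=(48*31+1)%997=492 -> [213, 492]
  L2: h(213,492)=(213*31+492)%997=116 -> [116]
  root = 116 != target 650
Candidate B: set leaf[0] = 49 -> leaves = [49, 94, 52, 1]
  L0: [49, 94, 52, 1]
  L1: h(49,94)=(49*31+94)%997=616 h(52,1)=(52*31+1)%997=616 -> [616, 616]
  L2: h(616,616)=(616*31+616)%997=769 -> [769]
  root = 769 != target 650
Candidate C: set leaf[0] = 80 -> leaves = [80, 94, 52, 1]
  L0: [80, 94, 52, 1]
  L1: h(80,94)=(80*31+94)%997=580 h(52,1)=(52*31+1)%997=616 -> [580, 616]
  L2: h(580,616)=(580*31+616)%997=650 -> [650]
  root = 650 == target 650  ** MATCH **
Candidate C produces the target root.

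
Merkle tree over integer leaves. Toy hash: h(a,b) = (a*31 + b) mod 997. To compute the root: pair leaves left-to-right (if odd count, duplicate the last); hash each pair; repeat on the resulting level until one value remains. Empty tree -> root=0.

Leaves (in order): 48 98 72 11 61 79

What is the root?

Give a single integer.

L0: [48, 98, 72, 11, 61, 79]
L1: h(48,98)=(48*31+98)%997=589 h(72,11)=(72*31+11)%997=249 h(61,79)=(61*31+79)%997=973 -> [589, 249, 973]
L2: h(589,249)=(589*31+249)%997=562 h(973,973)=(973*31+973)%997=229 -> [562, 229]
L3: h(562,229)=(562*31+229)%997=702 -> [702]

Answer: 702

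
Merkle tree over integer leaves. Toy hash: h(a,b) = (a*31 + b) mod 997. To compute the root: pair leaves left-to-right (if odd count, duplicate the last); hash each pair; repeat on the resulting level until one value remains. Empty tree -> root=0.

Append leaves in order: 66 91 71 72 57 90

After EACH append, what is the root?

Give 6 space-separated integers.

After append 66 (leaves=[66]):
  L0: [66]
  root=66
After append 91 (leaves=[66, 91]):
  L0: [66, 91]
  L1: h(66,91)=(66*31+91)%997=143 -> [143]
  root=143
After append 71 (leaves=[66, 91, 71]):
  L0: [66, 91, 71]
  L1: h(66,91)=(66*31+91)%997=143 h(71,71)=(71*31+71)%997=278 -> [143, 278]
  L2: h(143,278)=(143*31+278)%997=723 -> [723]
  root=723
After append 72 (leaves=[66, 91, 71, 72]):
  L0: [66, 91, 71, 72]
  L1: h(66,91)=(66*31+91)%997=143 h(71,72)=(71*31+72)%997=279 -> [143, 279]
  L2: h(143,279)=(143*31+279)%997=724 -> [724]
  root=724
After append 57 (leaves=[66, 91, 71, 72, 57]):
  L0: [66, 91, 71, 72, 57]
  L1: h(66,91)=(66*31+91)%997=143 h(71,72)=(71*31+72)%997=279 h(57,57)=(57*31+57)%997=827 -> [143, 279, 827]
  L2: h(143,279)=(143*31+279)%997=724 h(827,827)=(827*31+827)%997=542 -> [724, 542]
  L3: h(724,542)=(724*31+542)%997=55 -> [55]
  root=55
After append 90 (leaves=[66, 91, 71, 72, 57, 90]):
  L0: [66, 91, 71, 72, 57, 90]
  L1: h(66,91)=(66*31+91)%997=143 h(71,72)=(71*31+72)%997=279 h(57,90)=(57*31+90)%997=860 -> [143, 279, 860]
  L2: h(143,279)=(143*31+279)%997=724 h(860,860)=(860*31+860)%997=601 -> [724, 601]
  L3: h(724,601)=(724*31+601)%997=114 -> [114]
  root=114

Answer: 66 143 723 724 55 114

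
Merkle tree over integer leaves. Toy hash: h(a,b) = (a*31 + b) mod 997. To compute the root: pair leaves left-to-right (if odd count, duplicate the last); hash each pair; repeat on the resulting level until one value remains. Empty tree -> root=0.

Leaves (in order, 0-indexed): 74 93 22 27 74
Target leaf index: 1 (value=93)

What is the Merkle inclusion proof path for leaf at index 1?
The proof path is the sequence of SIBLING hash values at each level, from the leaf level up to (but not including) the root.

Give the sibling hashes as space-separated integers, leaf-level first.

L0 (leaves): [74, 93, 22, 27, 74], target index=1
L1: h(74,93)=(74*31+93)%997=393 [pair 0] h(22,27)=(22*31+27)%997=709 [pair 1] h(74,74)=(74*31+74)%997=374 [pair 2] -> [393, 709, 374]
  Sibling for proof at L0: 74
L2: h(393,709)=(393*31+709)%997=928 [pair 0] h(374,374)=(374*31+374)%997=4 [pair 1] -> [928, 4]
  Sibling for proof at L1: 709
L3: h(928,4)=(928*31+4)%997=856 [pair 0] -> [856]
  Sibling for proof at L2: 4
Root: 856
Proof path (sibling hashes from leaf to root): [74, 709, 4]

Answer: 74 709 4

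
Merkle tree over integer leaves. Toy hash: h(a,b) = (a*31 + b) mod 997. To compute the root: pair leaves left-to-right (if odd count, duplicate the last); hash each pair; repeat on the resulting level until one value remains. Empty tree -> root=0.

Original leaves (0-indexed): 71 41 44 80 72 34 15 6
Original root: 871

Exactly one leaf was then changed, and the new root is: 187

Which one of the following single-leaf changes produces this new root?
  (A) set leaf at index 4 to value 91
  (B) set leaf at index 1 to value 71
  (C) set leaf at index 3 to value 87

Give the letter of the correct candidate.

Answer: A

Derivation:
Original leaves: [71, 41, 44, 80, 72, 34, 15, 6]
Target new root: 187
Try each candidate change and compute the resulting root:
Candidate A: set leaf[4] = 91 -> leaves = [71, 41, 44, 80, 91, 34, 15, 6]
  L0: [71, 41, 44, 80, 91, 34, 15, 6]
  L1: h(71,41)=(71*31+41)%997=248 h(44,80)=(44*31+80)%997=447 h(91,34)=(91*31+34)%997=861 h(15,6)=(15*31+6)%997=471 -> [248, 447, 861, 471]
  L2: h(248,447)=(248*31+447)%997=159 h(861,471)=(861*31+471)%997=243 -> [159, 243]
  L3: h(159,243)=(159*31+243)%997=187 -> [187]
  root = 187 == target 187  ** MATCH **
Candidate B: set leaf[1] = 71 -> leaves = [71, 71, 44, 80, 72, 34, 15, 6]
  L0: [71, 71, 44, 80, 72, 34, 15, 6]
  L1: h(71,71)=(71*31+71)%997=278 h(44,80)=(44*31+80)%997=447 h(72,34)=(72*31+34)%997=272 h(15,6)=(15*31+6)%997=471 -> [278, 447, 272, 471]
  L2: h(278,447)=(278*31+447)%997=92 h(272,471)=(272*31+471)%997=927 -> [92, 927]
  L3: h(92,927)=(92*31+927)%997=788 -> [788]
  root = 788 != target 187
Candidate C: set leaf[3] = 87 -> leaves = [71, 41, 44, 87, 72, 34, 15, 6]
  L0: [71, 41, 44, 87, 72, 34, 15, 6]
  L1: h(71,41)=(71*31+41)%997=248 h(44,87)=(44*31+87)%997=454 h(72,34)=(72*31+34)%997=272 h(15,6)=(15*31+6)%997=471 -> [248, 454, 272, 471]
  L2: h(248,454)=(248*31+454)%997=166 h(272,471)=(272*31+471)%997=927 -> [166, 927]
  L3: h(166,927)=(166*31+927)%997=91 -> [91]
  root = 91 != target 187
Candidate A produces the target root.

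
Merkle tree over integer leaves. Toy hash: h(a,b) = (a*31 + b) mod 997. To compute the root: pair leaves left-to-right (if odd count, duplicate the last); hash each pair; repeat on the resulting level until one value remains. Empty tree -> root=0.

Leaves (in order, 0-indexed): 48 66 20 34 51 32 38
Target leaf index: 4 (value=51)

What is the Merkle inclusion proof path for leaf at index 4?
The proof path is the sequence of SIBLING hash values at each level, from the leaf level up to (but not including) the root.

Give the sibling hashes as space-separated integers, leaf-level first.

L0 (leaves): [48, 66, 20, 34, 51, 32, 38], target index=4
L1: h(48,66)=(48*31+66)%997=557 [pair 0] h(20,34)=(20*31+34)%997=654 [pair 1] h(51,32)=(51*31+32)%997=616 [pair 2] h(38,38)=(38*31+38)%997=219 [pair 3] -> [557, 654, 616, 219]
  Sibling for proof at L0: 32
L2: h(557,654)=(557*31+654)%997=972 [pair 0] h(616,219)=(616*31+219)%997=372 [pair 1] -> [972, 372]
  Sibling for proof at L1: 219
L3: h(972,372)=(972*31+372)%997=594 [pair 0] -> [594]
  Sibling for proof at L2: 972
Root: 594
Proof path (sibling hashes from leaf to root): [32, 219, 972]

Answer: 32 219 972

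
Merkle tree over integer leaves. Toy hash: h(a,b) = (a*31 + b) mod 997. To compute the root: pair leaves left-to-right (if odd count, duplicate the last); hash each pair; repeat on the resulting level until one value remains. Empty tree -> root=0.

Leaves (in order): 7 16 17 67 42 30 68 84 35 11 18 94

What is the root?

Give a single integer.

L0: [7, 16, 17, 67, 42, 30, 68, 84, 35, 11, 18, 94]
L1: h(7,16)=(7*31+16)%997=233 h(17,67)=(17*31+67)%997=594 h(42,30)=(42*31+30)%997=335 h(68,84)=(68*31+84)%997=198 h(35,11)=(35*31+11)%997=99 h(18,94)=(18*31+94)%997=652 -> [233, 594, 335, 198, 99, 652]
L2: h(233,594)=(233*31+594)%997=838 h(335,198)=(335*31+198)%997=613 h(99,652)=(99*31+652)%997=730 -> [838, 613, 730]
L3: h(838,613)=(838*31+613)%997=669 h(730,730)=(730*31+730)%997=429 -> [669, 429]
L4: h(669,429)=(669*31+429)%997=231 -> [231]

Answer: 231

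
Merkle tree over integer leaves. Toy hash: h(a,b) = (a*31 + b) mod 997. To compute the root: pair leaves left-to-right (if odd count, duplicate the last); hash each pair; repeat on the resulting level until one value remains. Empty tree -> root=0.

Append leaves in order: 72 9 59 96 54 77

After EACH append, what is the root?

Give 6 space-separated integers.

After append 72 (leaves=[72]):
  L0: [72]
  root=72
After append 9 (leaves=[72, 9]):
  L0: [72, 9]
  L1: h(72,9)=(72*31+9)%997=247 -> [247]
  root=247
After append 59 (leaves=[72, 9, 59]):
  L0: [72, 9, 59]
  L1: h(72,9)=(72*31+9)%997=247 h(59,59)=(59*31+59)%997=891 -> [247, 891]
  L2: h(247,891)=(247*31+891)%997=572 -> [572]
  root=572
After append 96 (leaves=[72, 9, 59, 96]):
  L0: [72, 9, 59, 96]
  L1: h(72,9)=(72*31+9)%997=247 h(59,96)=(59*31+96)%997=928 -> [247, 928]
  L2: h(247,928)=(247*31+928)%997=609 -> [609]
  root=609
After append 54 (leaves=[72, 9, 59, 96, 54]):
  L0: [72, 9, 59, 96, 54]
  L1: h(72,9)=(72*31+9)%997=247 h(59,96)=(59*31+96)%997=928 h(54,54)=(54*31+54)%997=731 -> [247, 928, 731]
  L2: h(247,928)=(247*31+928)%997=609 h(731,731)=(731*31+731)%997=461 -> [609, 461]
  L3: h(609,461)=(609*31+461)%997=397 -> [397]
  root=397
After append 77 (leaves=[72, 9, 59, 96, 54, 77]):
  L0: [72, 9, 59, 96, 54, 77]
  L1: h(72,9)=(72*31+9)%997=247 h(59,96)=(59*31+96)%997=928 h(54,77)=(54*31+77)%997=754 -> [247, 928, 754]
  L2: h(247,928)=(247*31+928)%997=609 h(754,754)=(754*31+754)%997=200 -> [609, 200]
  L3: h(609,200)=(609*31+200)%997=136 -> [136]
  root=136

Answer: 72 247 572 609 397 136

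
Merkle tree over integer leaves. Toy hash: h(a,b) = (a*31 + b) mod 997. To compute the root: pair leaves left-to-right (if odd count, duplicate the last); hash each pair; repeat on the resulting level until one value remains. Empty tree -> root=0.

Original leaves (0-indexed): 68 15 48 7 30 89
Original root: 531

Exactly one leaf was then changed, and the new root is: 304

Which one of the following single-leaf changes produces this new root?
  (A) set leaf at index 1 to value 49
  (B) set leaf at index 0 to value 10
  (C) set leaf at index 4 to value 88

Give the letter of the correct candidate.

Original leaves: [68, 15, 48, 7, 30, 89]
Target new root: 304
Try each candidate change and compute the resulting root:
Candidate A: set leaf[1] = 49 -> leaves = [68, 49, 48, 7, 30, 89]
  L0: [68, 49, 48, 7, 30, 89]
  L1: h(68,49)=(68*31+49)%997=163 h(48,7)=(48*31+7)%997=498 h(30,89)=(30*31+89)%997=22 -> [163, 498, 22]
  L2: h(163,498)=(163*31+498)%997=566 h(22,22)=(22*31+22)%997=704 -> [566, 704]
  L3: h(566,704)=(566*31+704)%997=304 -> [304]
  root = 304 == target 304  ** MATCH **
Candidate B: set leaf[0] = 10 -> leaves = [10, 15, 48, 7, 30, 89]
  L0: [10, 15, 48, 7, 30, 89]
  L1: h(10,15)=(10*31+15)%997=325 h(48,7)=(48*31+7)%997=498 h(30,89)=(30*31+89)%997=22 -> [325, 498, 22]
  L2: h(325,498)=(325*31+498)%997=603 h(22,22)=(22*31+22)%997=704 -> [603, 704]
  L3: h(603,704)=(603*31+704)%997=454 -> [454]
  root = 454 != target 304
Candidate C: set leaf[4] = 88 -> leaves = [68, 15, 48, 7, 88, 89]
  L0: [68, 15, 48, 7, 88, 89]
  L1: h(68,15)=(68*31+15)%997=129 h(48,7)=(48*31+7)%997=498 h(88,89)=(88*31+89)%997=823 -> [129, 498, 823]
  L2: h(129,498)=(129*31+498)%997=509 h(823,823)=(823*31+823)%997=414 -> [509, 414]
  L3: h(509,414)=(509*31+414)%997=241 -> [241]
  root = 241 != target 304
Candidate A produces the target root.

Answer: A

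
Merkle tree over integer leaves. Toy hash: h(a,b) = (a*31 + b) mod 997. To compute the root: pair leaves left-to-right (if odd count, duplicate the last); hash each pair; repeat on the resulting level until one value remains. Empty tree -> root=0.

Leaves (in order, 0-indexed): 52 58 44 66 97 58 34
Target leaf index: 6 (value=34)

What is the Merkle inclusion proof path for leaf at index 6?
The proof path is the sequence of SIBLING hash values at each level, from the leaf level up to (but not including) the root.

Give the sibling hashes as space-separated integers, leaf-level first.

Answer: 34 74 359

Derivation:
L0 (leaves): [52, 58, 44, 66, 97, 58, 34], target index=6
L1: h(52,58)=(52*31+58)%997=673 [pair 0] h(44,66)=(44*31+66)%997=433 [pair 1] h(97,58)=(97*31+58)%997=74 [pair 2] h(34,34)=(34*31+34)%997=91 [pair 3] -> [673, 433, 74, 91]
  Sibling for proof at L0: 34
L2: h(673,433)=(673*31+433)%997=359 [pair 0] h(74,91)=(74*31+91)%997=391 [pair 1] -> [359, 391]
  Sibling for proof at L1: 74
L3: h(359,391)=(359*31+391)%997=553 [pair 0] -> [553]
  Sibling for proof at L2: 359
Root: 553
Proof path (sibling hashes from leaf to root): [34, 74, 359]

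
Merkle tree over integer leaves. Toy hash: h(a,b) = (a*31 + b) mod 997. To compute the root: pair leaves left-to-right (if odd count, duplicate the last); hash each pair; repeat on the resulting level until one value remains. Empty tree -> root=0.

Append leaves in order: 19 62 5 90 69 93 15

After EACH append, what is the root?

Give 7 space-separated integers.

After append 19 (leaves=[19]):
  L0: [19]
  root=19
After append 62 (leaves=[19, 62]):
  L0: [19, 62]
  L1: h(19,62)=(19*31+62)%997=651 -> [651]
  root=651
After append 5 (leaves=[19, 62, 5]):
  L0: [19, 62, 5]
  L1: h(19,62)=(19*31+62)%997=651 h(5,5)=(5*31+5)%997=160 -> [651, 160]
  L2: h(651,160)=(651*31+160)%997=401 -> [401]
  root=401
After append 90 (leaves=[19, 62, 5, 90]):
  L0: [19, 62, 5, 90]
  L1: h(19,62)=(19*31+62)%997=651 h(5,90)=(5*31+90)%997=245 -> [651, 245]
  L2: h(651,245)=(651*31+245)%997=486 -> [486]
  root=486
After append 69 (leaves=[19, 62, 5, 90, 69]):
  L0: [19, 62, 5, 90, 69]
  L1: h(19,62)=(19*31+62)%997=651 h(5,90)=(5*31+90)%997=245 h(69,69)=(69*31+69)%997=214 -> [651, 245, 214]
  L2: h(651,245)=(651*31+245)%997=486 h(214,214)=(214*31+214)%997=866 -> [486, 866]
  L3: h(486,866)=(486*31+866)%997=977 -> [977]
  root=977
After append 93 (leaves=[19, 62, 5, 90, 69, 93]):
  L0: [19, 62, 5, 90, 69, 93]
  L1: h(19,62)=(19*31+62)%997=651 h(5,90)=(5*31+90)%997=245 h(69,93)=(69*31+93)%997=238 -> [651, 245, 238]
  L2: h(651,245)=(651*31+245)%997=486 h(238,238)=(238*31+238)%997=637 -> [486, 637]
  L3: h(486,637)=(486*31+637)%997=748 -> [748]
  root=748
After append 15 (leaves=[19, 62, 5, 90, 69, 93, 15]):
  L0: [19, 62, 5, 90, 69, 93, 15]
  L1: h(19,62)=(19*31+62)%997=651 h(5,90)=(5*31+90)%997=245 h(69,93)=(69*31+93)%997=238 h(15,15)=(15*31+15)%997=480 -> [651, 245, 238, 480]
  L2: h(651,245)=(651*31+245)%997=486 h(238,480)=(238*31+480)%997=879 -> [486, 879]
  L3: h(486,879)=(486*31+879)%997=990 -> [990]
  root=990

Answer: 19 651 401 486 977 748 990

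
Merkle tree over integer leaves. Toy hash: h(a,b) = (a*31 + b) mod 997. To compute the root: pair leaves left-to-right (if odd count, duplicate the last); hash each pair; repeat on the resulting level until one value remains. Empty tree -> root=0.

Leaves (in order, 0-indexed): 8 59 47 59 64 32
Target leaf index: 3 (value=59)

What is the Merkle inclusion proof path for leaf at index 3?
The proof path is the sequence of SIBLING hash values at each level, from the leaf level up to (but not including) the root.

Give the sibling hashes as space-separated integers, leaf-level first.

L0 (leaves): [8, 59, 47, 59, 64, 32], target index=3
L1: h(8,59)=(8*31+59)%997=307 [pair 0] h(47,59)=(47*31+59)%997=519 [pair 1] h(64,32)=(64*31+32)%997=22 [pair 2] -> [307, 519, 22]
  Sibling for proof at L0: 47
L2: h(307,519)=(307*31+519)%997=66 [pair 0] h(22,22)=(22*31+22)%997=704 [pair 1] -> [66, 704]
  Sibling for proof at L1: 307
L3: h(66,704)=(66*31+704)%997=756 [pair 0] -> [756]
  Sibling for proof at L2: 704
Root: 756
Proof path (sibling hashes from leaf to root): [47, 307, 704]

Answer: 47 307 704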